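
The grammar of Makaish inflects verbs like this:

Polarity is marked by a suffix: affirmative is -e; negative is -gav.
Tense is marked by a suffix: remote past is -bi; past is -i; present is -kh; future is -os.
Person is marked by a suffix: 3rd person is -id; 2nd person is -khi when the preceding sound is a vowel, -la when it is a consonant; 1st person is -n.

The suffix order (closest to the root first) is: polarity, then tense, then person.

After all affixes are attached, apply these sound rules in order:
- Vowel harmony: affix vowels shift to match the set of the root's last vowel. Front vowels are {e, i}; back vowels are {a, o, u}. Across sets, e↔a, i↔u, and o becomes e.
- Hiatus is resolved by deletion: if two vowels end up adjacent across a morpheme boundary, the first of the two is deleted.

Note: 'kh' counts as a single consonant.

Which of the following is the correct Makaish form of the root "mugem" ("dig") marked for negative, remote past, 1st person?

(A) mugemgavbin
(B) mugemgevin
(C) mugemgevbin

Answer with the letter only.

C

Attach polarity negative -gav → mugemgav.
Attach tense remote past -bi → mugemgavbi.
Attach person 1st person -n → mugemgavbin.
Apply vowel harmony: mugemgavbin → mugemgevbin.
Vowel deletion: no change.
So the correct form is mugemgevbin, option (C).
(B) mugemgevin is wrong: it uses past instead of remote past for tense.
(A) mugemgavbin is wrong: it fails to apply the sound rule(s).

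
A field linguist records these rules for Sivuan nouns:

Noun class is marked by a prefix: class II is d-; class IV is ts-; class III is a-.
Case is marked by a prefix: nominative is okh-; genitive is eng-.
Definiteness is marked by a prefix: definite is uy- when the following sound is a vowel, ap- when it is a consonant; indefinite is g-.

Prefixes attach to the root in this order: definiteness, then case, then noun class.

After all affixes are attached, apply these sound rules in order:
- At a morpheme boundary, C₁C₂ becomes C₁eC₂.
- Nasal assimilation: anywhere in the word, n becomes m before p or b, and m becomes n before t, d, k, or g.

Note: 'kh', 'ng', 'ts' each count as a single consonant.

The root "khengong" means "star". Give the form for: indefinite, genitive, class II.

dengegekhengong

Attach definiteness indefinite g- → gkhengong.
Attach case genitive eng- → enggkhengong.
Attach noun class class II d- → denggkhengong.
Apply epenthesis: denggkhengong → dengegekhengong.
Nasal assimilation: no change.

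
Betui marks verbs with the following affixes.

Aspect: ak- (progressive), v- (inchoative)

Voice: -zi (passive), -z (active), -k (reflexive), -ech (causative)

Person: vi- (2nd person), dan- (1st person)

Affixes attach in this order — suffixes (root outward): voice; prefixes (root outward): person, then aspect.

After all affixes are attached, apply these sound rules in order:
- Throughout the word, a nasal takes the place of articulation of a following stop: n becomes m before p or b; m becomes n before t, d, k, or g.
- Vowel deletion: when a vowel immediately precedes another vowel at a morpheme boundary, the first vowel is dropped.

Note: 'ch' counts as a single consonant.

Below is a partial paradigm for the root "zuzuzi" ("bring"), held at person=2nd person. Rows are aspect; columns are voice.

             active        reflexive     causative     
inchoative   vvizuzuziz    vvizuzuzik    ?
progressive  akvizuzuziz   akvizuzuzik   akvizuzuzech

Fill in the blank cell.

vvizuzuzech

Attach voice causative -ech → zuzuziech.
Attach person 2nd person vi- → vizuzuziech.
Attach aspect inchoative v- → vvizuzuziech.
Nasal assimilation: no change.
Apply vowel deletion: vvizuzuziech → vvizuzuzech.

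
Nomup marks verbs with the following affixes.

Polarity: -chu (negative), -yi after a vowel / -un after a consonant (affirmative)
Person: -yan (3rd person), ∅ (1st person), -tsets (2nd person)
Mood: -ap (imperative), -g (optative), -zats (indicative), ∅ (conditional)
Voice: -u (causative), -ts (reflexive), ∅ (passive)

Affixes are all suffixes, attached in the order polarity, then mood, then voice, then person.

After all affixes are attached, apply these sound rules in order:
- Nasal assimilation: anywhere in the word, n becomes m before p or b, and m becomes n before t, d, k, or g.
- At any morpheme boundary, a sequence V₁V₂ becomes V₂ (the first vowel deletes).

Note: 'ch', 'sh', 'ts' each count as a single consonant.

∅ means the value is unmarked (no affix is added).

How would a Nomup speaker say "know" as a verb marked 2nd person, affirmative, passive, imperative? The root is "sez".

sezunaptsets

Attach polarity affirmative -un (after consonant 'z') → sezun.
Attach mood imperative -ap → sezunap.
voice = passive: zero marking, form stays sezunap.
Attach person 2nd person -tsets → sezunaptsets.
Nasal assimilation: no change.
Vowel deletion: no change.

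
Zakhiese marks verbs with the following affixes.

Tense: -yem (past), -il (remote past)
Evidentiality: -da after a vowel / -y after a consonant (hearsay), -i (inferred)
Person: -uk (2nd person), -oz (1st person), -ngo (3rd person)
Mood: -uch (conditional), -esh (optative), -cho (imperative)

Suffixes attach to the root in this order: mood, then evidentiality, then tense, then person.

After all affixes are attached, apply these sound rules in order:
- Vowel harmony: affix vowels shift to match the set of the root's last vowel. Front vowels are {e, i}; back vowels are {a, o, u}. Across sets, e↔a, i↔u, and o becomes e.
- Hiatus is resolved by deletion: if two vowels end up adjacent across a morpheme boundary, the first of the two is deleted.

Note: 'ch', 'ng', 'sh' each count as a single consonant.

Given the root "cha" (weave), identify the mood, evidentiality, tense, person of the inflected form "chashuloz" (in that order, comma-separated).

optative, inferred, remote past, 1st person

Segment: cha-esh-i-il-oz.
mood: -esh → optative.
evidentiality: -i → inferred.
tense: -il → remote past.
person: -oz → 1st person.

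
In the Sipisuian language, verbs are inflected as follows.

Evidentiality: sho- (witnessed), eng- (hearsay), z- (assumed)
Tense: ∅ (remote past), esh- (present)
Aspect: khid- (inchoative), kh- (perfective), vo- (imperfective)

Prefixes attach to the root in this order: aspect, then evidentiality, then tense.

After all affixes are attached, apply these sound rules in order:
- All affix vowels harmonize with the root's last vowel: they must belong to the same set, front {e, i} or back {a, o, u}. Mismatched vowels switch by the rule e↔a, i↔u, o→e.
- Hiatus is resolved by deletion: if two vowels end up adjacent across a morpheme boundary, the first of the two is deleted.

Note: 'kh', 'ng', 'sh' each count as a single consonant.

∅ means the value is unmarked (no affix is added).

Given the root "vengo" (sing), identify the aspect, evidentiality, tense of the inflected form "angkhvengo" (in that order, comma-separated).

Segment: eng-kh-vengo.
aspect: kh- → perfective.
evidentiality: eng- → hearsay.
tense: ∅ → remote past.

perfective, hearsay, remote past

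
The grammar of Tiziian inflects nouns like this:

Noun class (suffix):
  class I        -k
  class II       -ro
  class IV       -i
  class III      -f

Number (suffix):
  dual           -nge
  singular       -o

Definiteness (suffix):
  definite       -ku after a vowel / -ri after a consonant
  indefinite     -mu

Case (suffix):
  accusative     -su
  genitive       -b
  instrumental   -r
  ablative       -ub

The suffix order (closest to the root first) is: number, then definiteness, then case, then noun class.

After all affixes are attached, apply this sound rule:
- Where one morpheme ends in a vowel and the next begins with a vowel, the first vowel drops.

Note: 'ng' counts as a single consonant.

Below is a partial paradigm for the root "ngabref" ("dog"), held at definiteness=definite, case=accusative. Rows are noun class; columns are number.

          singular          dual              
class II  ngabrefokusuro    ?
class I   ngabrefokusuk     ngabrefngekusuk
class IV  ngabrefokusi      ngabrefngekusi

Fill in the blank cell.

Attach number dual -nge → ngabrefnge.
Attach definiteness definite -ku (after vowel 'e') → ngabrefngeku.
Attach case accusative -su → ngabrefngekusu.
Attach noun class class II -ro → ngabrefngekusuro.
Vowel deletion: no change.

ngabrefngekusuro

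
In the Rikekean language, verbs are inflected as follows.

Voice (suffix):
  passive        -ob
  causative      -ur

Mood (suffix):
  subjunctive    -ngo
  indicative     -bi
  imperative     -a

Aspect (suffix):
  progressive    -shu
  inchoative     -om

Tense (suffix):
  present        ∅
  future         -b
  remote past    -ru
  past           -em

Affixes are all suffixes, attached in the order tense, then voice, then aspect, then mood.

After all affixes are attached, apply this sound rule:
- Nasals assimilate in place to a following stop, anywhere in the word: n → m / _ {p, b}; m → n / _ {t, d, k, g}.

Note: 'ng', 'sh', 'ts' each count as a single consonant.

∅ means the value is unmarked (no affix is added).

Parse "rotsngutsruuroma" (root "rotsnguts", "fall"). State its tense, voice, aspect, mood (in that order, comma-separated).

remote past, causative, inchoative, imperative

Segment: rotsnguts-ru-ur-om-a.
tense: -ru → remote past.
voice: -ur → causative.
aspect: -om → inchoative.
mood: -a → imperative.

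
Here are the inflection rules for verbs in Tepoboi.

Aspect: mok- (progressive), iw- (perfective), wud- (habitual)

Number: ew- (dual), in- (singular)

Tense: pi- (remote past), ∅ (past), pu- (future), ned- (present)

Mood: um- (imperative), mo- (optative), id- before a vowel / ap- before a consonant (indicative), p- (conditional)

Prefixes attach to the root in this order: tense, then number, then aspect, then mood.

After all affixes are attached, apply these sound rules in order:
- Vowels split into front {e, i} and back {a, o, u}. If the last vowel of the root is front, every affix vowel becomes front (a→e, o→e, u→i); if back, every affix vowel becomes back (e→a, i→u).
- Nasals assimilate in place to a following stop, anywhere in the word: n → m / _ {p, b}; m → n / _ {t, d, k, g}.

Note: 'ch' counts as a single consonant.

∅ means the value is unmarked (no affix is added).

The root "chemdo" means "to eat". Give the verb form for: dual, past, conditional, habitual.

pwudawchendo

tense = past: zero marking, form stays chemdo.
Attach number dual ew- → ewchemdo.
Attach aspect habitual wud- → wudewchemdo.
Attach mood conditional p- → pwudewchemdo.
Apply vowel harmony: pwudewchemdo → pwudawchemdo.
Apply nasal assimilation: pwudawchemdo → pwudawchendo.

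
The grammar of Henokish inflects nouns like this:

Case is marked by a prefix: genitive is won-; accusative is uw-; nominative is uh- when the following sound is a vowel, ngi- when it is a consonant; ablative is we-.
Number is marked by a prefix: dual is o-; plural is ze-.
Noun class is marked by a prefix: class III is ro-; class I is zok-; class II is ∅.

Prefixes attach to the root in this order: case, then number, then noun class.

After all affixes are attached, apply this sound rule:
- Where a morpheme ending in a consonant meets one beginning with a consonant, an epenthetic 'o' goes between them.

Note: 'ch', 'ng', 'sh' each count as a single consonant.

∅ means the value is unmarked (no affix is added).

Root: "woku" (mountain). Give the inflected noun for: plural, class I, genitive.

Attach case genitive won- → wonwoku.
Attach number plural ze- → zewonwoku.
Attach noun class class I zok- → zokzewonwoku.
Apply epenthesis: zokzewonwoku → zokozewonowoku.

zokozewonowoku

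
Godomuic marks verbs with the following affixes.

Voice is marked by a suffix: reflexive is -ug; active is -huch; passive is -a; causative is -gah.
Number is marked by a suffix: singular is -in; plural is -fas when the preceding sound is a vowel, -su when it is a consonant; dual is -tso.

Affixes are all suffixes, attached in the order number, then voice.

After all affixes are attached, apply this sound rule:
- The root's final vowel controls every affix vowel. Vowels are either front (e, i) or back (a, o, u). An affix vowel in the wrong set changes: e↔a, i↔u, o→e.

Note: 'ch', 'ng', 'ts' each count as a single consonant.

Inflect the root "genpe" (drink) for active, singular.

genpeinhich

Attach number singular -in → genpein.
Attach voice active -huch → genpeinhuch.
Apply vowel harmony: genpeinhuch → genpeinhich.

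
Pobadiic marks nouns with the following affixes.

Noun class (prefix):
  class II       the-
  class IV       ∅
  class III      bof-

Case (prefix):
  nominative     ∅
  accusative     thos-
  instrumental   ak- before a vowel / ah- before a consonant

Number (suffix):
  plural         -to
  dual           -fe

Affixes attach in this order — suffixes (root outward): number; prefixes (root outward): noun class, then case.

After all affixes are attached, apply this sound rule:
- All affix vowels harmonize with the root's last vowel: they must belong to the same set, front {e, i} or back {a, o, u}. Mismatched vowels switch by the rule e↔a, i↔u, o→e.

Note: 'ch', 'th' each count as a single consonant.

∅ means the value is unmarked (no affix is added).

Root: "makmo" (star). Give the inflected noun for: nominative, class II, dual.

thamakmofa

Attach number dual -fe → makmofe.
Attach noun class class II the- → themakmofe.
case = nominative: zero marking, form stays themakmofe.
Apply vowel harmony: themakmofe → thamakmofa.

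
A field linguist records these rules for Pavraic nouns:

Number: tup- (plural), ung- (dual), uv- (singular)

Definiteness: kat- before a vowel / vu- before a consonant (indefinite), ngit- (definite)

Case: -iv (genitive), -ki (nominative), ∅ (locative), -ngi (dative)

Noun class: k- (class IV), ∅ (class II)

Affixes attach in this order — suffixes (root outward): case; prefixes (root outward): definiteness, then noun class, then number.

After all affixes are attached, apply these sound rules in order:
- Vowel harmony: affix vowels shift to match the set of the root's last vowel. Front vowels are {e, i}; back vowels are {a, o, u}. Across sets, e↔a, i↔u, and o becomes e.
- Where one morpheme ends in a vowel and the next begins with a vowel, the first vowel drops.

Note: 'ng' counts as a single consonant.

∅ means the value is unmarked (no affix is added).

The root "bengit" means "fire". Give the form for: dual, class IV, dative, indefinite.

ingkvibengitngi

Attach definiteness indefinite vu- (before consonant 'b') → vubengit.
Attach case dative -ngi → vubengitngi.
Attach noun class class IV k- → kvubengitngi.
Attach number dual ung- → ungkvubengitngi.
Apply vowel harmony: ungkvubengitngi → ingkvibengitngi.
Vowel deletion: no change.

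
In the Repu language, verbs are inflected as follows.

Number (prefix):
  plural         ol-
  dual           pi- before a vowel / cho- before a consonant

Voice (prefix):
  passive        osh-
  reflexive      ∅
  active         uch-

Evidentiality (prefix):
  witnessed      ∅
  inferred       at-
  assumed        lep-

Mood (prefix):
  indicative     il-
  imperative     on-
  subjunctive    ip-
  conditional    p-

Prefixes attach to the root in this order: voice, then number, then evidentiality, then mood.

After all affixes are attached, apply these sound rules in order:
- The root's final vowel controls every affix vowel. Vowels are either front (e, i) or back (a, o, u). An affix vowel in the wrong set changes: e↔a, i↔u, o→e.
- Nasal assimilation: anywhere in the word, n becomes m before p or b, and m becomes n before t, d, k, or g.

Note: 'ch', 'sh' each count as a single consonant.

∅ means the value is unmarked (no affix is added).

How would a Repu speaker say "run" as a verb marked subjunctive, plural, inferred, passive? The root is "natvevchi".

ipeteleshnatvevchi

Attach voice passive osh- → oshnatvevchi.
Attach number plural ol- → oloshnatvevchi.
Attach evidentiality inferred at- → atoloshnatvevchi.
Attach mood subjunctive ip- → ipatoloshnatvevchi.
Apply vowel harmony: ipatoloshnatvevchi → ipeteleshnatvevchi.
Nasal assimilation: no change.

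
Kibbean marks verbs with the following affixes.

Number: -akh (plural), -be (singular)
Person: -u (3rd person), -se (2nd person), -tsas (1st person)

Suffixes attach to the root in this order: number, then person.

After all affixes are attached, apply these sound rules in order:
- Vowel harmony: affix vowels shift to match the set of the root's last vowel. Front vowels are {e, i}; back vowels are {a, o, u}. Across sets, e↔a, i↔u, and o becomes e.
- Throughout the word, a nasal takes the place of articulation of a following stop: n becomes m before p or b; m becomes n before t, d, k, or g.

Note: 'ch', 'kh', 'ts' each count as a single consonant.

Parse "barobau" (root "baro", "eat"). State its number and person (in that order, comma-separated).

singular, 3rd person

Segment: baro-be-u.
number: -be → singular.
person: -u → 3rd person.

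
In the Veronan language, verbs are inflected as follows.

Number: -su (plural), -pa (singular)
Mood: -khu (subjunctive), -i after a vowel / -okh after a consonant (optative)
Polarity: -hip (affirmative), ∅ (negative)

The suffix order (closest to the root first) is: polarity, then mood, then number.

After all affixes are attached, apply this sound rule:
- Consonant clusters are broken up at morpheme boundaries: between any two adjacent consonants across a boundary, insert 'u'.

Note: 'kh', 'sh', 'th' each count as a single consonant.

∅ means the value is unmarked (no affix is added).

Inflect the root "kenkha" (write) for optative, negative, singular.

polarity = negative: zero marking, form stays kenkha.
Attach mood optative -i (after vowel 'a') → kenkhai.
Attach number singular -pa → kenkhaipa.
Epenthesis: no change.

kenkhaipa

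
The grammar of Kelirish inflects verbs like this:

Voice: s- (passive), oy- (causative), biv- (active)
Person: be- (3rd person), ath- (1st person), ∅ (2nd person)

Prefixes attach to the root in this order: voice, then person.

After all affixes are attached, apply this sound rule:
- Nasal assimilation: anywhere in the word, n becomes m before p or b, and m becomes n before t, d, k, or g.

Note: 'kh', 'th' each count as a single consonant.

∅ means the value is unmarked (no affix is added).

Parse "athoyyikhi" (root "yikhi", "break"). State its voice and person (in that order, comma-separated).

Segment: ath-oy-yikhi.
voice: oy- → causative.
person: ath- → 1st person.

causative, 1st person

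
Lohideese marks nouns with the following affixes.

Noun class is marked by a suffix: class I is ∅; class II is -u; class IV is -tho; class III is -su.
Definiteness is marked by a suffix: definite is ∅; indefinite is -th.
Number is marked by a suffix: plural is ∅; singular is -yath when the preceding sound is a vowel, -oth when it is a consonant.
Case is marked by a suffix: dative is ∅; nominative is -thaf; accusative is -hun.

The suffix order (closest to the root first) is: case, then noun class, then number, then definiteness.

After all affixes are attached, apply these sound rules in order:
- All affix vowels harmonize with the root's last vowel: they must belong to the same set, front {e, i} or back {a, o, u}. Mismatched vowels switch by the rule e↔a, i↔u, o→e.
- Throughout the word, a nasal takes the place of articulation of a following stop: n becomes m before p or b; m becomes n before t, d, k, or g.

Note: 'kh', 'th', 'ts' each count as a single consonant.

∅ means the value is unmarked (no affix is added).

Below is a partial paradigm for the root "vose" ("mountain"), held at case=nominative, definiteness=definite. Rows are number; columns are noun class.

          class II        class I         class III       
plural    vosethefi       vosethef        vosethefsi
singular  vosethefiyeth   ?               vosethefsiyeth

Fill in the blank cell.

Attach case nominative -thaf → vosethaf.
noun class = class I: zero marking, form stays vosethaf.
Attach number singular -oth (after consonant 'f') → vosethafoth.
definiteness = definite: zero marking, form stays vosethafoth.
Apply vowel harmony: vosethafoth → vosethefeth.
Nasal assimilation: no change.

vosethefeth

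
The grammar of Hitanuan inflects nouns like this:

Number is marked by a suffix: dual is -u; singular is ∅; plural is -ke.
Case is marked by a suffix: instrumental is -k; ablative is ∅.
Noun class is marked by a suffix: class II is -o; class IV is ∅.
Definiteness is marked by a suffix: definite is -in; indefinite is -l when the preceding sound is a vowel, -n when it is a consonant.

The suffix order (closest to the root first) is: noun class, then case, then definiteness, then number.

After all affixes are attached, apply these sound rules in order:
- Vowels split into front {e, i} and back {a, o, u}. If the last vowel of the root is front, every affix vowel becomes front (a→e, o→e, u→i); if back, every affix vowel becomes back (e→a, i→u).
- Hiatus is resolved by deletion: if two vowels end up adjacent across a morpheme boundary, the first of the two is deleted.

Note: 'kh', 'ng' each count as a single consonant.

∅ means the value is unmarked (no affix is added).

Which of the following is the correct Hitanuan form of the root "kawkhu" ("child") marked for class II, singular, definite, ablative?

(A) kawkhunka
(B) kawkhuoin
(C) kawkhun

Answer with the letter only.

C

Attach noun class class II -o → kawkhuo.
case = ablative: zero marking, form stays kawkhuo.
Attach definiteness definite -in → kawkhuoin.
number = singular: zero marking, form stays kawkhuoin.
Apply vowel harmony: kawkhuoin → kawkhuoun.
Apply vowel deletion: kawkhuoun → kawkhun.
So the correct form is kawkhun, option (C).
(B) kawkhuoin is wrong: it fails to apply the sound rule(s).
(A) kawkhunka is wrong: it uses plural instead of singular for number.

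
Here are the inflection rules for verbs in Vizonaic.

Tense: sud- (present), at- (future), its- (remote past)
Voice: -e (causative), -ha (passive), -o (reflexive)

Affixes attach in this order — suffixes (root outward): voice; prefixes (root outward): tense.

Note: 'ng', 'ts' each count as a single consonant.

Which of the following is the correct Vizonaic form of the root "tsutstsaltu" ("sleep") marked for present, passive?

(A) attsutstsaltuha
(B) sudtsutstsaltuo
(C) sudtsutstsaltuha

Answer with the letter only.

C

Attach tense present sud- → sudtsutstsaltu.
Attach voice passive -ha → sudtsutstsaltuha.
So the correct form is sudtsutstsaltuha, option (C).
(B) sudtsutstsaltuo is wrong: it uses reflexive instead of passive for voice.
(A) attsutstsaltuha is wrong: it uses future instead of present for tense.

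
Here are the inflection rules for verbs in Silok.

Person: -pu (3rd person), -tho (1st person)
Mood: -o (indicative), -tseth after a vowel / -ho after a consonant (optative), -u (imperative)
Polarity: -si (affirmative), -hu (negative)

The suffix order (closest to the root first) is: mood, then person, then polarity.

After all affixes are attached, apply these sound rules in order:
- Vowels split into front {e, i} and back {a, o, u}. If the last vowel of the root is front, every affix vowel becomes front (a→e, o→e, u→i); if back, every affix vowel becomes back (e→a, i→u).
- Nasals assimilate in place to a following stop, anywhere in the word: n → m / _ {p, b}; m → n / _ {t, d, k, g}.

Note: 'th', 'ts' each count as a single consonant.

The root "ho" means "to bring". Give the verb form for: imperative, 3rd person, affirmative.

houpusu

Attach mood imperative -u → hou.
Attach person 3rd person -pu → houpu.
Attach polarity affirmative -si → houpusi.
Apply vowel harmony: houpusi → houpusu.
Nasal assimilation: no change.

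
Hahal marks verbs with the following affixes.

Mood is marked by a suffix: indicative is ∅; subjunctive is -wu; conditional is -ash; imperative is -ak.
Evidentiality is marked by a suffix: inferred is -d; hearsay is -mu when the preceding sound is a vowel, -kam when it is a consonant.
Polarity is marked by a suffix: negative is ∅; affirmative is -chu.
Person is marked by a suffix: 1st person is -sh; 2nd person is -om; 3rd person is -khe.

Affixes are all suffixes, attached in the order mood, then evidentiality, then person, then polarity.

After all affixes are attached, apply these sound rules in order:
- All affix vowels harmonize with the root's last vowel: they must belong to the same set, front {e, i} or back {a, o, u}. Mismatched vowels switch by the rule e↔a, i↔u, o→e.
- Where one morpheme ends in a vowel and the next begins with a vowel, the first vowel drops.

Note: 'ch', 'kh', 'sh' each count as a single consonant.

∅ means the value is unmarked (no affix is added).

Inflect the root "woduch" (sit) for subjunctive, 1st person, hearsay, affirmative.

Attach mood subjunctive -wu → woduchwu.
Attach evidentiality hearsay -mu (after vowel 'u') → woduchwumu.
Attach person 1st person -sh → woduchwumush.
Attach polarity affirmative -chu → woduchwumushchu.
Vowel harmony: no change.
Vowel deletion: no change.

woduchwumushchu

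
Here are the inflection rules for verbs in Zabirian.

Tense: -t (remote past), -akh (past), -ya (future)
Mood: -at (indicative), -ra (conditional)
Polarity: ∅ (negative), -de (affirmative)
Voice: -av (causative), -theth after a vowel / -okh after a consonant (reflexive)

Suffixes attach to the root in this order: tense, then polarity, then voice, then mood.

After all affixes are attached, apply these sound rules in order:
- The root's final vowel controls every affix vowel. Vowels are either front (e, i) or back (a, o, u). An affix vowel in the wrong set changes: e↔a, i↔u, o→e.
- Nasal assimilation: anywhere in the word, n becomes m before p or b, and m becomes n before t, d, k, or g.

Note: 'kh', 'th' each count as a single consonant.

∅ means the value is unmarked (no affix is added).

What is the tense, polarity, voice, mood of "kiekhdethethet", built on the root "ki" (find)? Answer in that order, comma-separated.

Segment: ki-akh-de-theth-at.
tense: -akh → past.
polarity: -de → affirmative.
voice: -theth/okh → reflexive.
mood: -at → indicative.

past, affirmative, reflexive, indicative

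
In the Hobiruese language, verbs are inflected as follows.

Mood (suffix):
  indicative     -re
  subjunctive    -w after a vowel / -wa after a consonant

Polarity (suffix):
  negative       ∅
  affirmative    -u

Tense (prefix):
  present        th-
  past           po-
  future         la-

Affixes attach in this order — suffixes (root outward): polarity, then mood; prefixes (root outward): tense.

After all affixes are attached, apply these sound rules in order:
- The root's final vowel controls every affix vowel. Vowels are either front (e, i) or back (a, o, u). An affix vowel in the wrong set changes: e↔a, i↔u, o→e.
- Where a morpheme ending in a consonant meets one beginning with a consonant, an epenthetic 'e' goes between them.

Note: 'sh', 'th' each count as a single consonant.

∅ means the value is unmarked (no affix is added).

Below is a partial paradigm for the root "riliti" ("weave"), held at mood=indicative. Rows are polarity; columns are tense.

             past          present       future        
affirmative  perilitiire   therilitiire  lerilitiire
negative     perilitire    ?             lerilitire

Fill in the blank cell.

Attach tense present th- → thriliti.
polarity = negative: zero marking, form stays thriliti.
Attach mood indicative -re → thrilitire.
Vowel harmony: no change.
Apply epenthesis: thrilitire → therilitire.

therilitire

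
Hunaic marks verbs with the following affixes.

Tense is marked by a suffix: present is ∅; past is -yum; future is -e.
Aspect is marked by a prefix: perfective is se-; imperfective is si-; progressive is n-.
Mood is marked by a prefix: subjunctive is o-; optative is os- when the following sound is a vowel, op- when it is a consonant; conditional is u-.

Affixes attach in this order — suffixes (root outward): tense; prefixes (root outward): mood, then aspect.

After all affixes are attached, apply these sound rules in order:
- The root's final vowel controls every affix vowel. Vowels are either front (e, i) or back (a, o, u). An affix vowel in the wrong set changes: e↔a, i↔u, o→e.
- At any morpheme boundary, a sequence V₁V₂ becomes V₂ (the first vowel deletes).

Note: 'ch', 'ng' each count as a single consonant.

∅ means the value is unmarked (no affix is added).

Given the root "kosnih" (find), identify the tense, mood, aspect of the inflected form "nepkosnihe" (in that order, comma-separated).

future, optative, progressive

Segment: n-op-kosnih-e.
tense: -e → future.
mood: os/op- → optative.
aspect: n- → progressive.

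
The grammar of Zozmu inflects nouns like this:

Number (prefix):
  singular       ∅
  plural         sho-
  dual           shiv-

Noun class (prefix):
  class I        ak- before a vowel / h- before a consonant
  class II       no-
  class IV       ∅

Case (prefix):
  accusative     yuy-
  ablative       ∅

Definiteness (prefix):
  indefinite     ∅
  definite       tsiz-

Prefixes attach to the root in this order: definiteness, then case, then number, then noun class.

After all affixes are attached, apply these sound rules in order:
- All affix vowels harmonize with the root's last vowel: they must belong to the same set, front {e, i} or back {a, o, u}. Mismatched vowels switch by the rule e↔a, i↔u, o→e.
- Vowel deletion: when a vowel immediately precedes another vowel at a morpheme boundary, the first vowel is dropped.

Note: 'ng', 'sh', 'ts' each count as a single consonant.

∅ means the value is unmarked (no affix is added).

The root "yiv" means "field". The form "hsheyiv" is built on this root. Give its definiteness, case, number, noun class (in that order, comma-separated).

indefinite, ablative, plural, class I

Segment: h-sho-yiv.
definiteness: ∅ → indefinite.
case: ∅ → ablative.
number: sho- → plural.
noun class: ak/h- → class I.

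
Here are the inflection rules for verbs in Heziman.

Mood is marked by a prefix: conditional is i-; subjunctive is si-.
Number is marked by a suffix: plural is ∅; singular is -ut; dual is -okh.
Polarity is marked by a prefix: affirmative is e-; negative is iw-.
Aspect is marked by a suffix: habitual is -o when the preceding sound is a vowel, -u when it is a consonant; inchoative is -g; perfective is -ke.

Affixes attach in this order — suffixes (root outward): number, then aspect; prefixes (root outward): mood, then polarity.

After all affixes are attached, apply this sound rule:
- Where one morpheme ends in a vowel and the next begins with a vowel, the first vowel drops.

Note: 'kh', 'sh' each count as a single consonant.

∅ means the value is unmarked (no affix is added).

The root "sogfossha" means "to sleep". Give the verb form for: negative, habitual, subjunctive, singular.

iwsisogfosshutu

Attach mood subjunctive si- → sisogfossha.
Attach number singular -ut → sisogfosshaut.
Attach polarity negative iw- → iwsisogfosshaut.
Attach aspect habitual -u (after consonant 't') → iwsisogfosshautu.
Apply vowel deletion: iwsisogfosshautu → iwsisogfosshutu.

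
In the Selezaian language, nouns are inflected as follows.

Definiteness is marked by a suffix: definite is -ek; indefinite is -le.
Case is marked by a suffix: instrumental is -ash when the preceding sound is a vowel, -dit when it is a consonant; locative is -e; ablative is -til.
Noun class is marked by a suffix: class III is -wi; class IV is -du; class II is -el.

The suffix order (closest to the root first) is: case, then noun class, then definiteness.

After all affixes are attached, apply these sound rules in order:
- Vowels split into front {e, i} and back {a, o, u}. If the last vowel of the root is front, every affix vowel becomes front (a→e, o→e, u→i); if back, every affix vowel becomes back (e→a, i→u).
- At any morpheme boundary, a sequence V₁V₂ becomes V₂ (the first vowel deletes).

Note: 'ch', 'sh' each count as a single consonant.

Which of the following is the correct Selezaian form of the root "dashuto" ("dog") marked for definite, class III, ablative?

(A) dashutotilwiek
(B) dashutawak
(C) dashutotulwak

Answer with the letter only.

C

Attach case ablative -til → dashutotil.
Attach noun class class III -wi → dashutotilwi.
Attach definiteness definite -ek → dashutotilwiek.
Apply vowel harmony: dashutotilwiek → dashutotulwuak.
Apply vowel deletion: dashutotulwuak → dashutotulwak.
So the correct form is dashutotulwak, option (C).
(A) dashutotilwiek is wrong: it fails to apply the sound rule(s).
(B) dashutawak is wrong: it uses locative instead of ablative for case.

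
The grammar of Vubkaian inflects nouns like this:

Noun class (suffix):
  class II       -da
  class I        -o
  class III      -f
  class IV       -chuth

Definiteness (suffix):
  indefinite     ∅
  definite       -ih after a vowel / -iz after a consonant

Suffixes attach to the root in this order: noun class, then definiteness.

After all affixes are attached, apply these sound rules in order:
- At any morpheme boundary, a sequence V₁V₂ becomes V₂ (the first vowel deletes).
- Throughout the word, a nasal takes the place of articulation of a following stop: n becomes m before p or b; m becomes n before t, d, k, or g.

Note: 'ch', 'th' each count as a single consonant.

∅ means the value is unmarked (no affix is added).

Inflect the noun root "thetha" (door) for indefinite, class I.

Attach noun class class I -o → thethao.
definiteness = indefinite: zero marking, form stays thethao.
Apply vowel deletion: thethao → thetho.
Nasal assimilation: no change.

thetho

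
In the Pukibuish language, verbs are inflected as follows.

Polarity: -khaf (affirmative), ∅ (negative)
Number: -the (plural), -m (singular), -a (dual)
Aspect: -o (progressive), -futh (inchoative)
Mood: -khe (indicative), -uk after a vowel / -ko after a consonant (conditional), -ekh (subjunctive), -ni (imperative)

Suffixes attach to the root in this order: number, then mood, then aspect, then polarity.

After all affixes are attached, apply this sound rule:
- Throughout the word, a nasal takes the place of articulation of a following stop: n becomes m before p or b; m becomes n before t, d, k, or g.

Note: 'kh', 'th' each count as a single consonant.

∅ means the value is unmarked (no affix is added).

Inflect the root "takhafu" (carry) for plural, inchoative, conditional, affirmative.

takhafutheukfuthkhaf

Attach number plural -the → takhafuthe.
Attach mood conditional -uk (after vowel 'e') → takhafutheuk.
Attach aspect inchoative -futh → takhafutheukfuth.
Attach polarity affirmative -khaf → takhafutheukfuthkhaf.
Nasal assimilation: no change.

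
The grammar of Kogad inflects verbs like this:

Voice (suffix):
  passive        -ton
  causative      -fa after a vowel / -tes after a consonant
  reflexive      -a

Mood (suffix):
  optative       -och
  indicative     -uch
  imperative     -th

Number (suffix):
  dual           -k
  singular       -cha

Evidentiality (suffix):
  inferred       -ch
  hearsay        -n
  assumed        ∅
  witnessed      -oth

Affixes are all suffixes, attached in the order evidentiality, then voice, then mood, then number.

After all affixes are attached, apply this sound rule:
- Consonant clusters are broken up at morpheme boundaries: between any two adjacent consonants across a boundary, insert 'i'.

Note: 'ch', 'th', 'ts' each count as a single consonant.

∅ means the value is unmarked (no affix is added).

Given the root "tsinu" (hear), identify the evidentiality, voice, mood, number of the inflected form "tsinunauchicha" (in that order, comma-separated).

hearsay, reflexive, indicative, singular

Segment: tsinu-n-a-uch-cha.
evidentiality: -n → hearsay.
voice: -a → reflexive.
mood: -uch → indicative.
number: -cha → singular.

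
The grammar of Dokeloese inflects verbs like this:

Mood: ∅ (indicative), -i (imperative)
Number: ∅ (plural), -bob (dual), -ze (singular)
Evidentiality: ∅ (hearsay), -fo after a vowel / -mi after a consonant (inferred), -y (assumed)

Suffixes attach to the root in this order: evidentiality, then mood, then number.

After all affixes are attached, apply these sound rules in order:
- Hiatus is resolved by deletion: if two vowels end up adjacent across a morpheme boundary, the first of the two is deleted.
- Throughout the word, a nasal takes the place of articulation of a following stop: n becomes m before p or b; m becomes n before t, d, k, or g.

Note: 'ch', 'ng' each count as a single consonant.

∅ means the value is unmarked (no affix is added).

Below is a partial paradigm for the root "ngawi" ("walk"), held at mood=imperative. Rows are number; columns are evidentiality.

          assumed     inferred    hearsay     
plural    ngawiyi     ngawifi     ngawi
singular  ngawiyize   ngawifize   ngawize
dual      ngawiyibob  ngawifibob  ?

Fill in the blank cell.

ngawibob

evidentiality = hearsay: zero marking, form stays ngawi.
Attach mood imperative -i → ngawii.
Attach number dual -bob → ngawiibob.
Apply vowel deletion: ngawiibob → ngawibob.
Nasal assimilation: no change.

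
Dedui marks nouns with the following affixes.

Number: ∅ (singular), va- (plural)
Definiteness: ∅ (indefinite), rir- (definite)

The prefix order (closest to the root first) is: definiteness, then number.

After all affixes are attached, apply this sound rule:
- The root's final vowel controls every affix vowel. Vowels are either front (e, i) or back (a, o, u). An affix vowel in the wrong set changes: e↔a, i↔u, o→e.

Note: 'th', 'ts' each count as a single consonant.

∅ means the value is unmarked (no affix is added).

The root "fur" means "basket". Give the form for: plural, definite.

varurfur

Attach definiteness definite rir- → rirfur.
Attach number plural va- → varirfur.
Apply vowel harmony: varirfur → varurfur.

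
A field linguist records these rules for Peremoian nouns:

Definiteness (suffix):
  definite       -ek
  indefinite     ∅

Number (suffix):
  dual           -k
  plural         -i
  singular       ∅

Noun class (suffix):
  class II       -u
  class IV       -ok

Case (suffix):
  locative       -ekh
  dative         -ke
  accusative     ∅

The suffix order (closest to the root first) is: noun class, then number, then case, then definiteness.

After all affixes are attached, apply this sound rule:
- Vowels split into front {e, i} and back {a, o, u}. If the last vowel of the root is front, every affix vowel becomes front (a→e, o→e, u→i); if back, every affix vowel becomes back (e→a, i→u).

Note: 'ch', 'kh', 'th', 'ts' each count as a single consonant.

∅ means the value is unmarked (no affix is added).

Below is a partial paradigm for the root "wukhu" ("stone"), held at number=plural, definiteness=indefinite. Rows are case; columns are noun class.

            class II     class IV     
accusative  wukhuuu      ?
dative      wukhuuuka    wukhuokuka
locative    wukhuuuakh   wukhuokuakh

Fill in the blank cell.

wukhuoku

Attach noun class class IV -ok → wukhuok.
Attach number plural -i → wukhuoki.
case = accusative: zero marking, form stays wukhuoki.
definiteness = indefinite: zero marking, form stays wukhuoki.
Apply vowel harmony: wukhuoki → wukhuoku.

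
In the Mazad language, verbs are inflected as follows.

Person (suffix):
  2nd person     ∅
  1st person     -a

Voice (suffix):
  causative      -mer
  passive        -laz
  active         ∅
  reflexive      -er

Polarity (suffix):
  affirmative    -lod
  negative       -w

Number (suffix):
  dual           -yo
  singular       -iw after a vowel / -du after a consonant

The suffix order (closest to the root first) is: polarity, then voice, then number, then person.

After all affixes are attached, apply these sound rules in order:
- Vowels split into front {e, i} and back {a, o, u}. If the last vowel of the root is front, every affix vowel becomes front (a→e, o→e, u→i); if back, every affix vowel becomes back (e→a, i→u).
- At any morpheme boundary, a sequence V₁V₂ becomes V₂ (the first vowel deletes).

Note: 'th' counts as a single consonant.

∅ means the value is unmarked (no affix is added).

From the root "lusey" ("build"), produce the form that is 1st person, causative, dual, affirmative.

Attach polarity affirmative -lod → luseylod.
Attach voice causative -mer → luseylodmer.
Attach number dual -yo → luseylodmeryo.
Attach person 1st person -a → luseylodmeryoa.
Apply vowel harmony: luseylodmeryoa → luseyledmeryee.
Apply vowel deletion: luseyledmeryee → luseyledmerye.

luseyledmerye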